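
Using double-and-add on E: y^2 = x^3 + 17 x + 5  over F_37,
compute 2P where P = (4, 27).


k = 2 = 10_2 (binary, LSB first: 01)
Double-and-add from P = (4, 27):
  bit 0 = 0: acc unchanged = O
  bit 1 = 1: acc = O + (28, 14) = (28, 14)

2P = (28, 14)


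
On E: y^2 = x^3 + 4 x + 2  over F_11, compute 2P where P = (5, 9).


Doubling: s = (3 x1^2 + a) / (2 y1)
s = (3*5^2 + 4) / (2*9) mod 11 = 5
x3 = s^2 - 2 x1 mod 11 = 5^2 - 2*5 = 4
y3 = s (x1 - x3) - y1 mod 11 = 5 * (5 - 4) - 9 = 7

2P = (4, 7)


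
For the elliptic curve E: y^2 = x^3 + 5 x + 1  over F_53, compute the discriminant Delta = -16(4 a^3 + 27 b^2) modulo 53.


4 a^3 + 27 b^2 = 4*5^3 + 27*1^2 = 500 + 27 = 527
Delta = -16 * (527) = -8432
Delta mod 53 = 48

Delta = 48 (mod 53)


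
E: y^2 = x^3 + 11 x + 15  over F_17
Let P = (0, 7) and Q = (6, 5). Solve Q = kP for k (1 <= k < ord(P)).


Enumerate multiples of P until we hit Q = (6, 5):
  1P = (0, 7)
  2P = (4, 2)
  3P = (5, 12)
  4P = (13, 14)
  5P = (6, 12)
  6P = (15, 6)
  7P = (15, 11)
  8P = (6, 5)
Match found at i = 8.

k = 8


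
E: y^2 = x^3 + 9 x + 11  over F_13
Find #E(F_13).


For each x in F_13, count y with y^2 = x^3 + 9 x + 11 mod 13:
  x = 3: RHS = 0, y in [0]  -> 1 point(s)
  x = 5: RHS = 12, y in [5, 8]  -> 2 point(s)
  x = 7: RHS = 1, y in [1, 12]  -> 2 point(s)
  x = 8: RHS = 10, y in [6, 7]  -> 2 point(s)
  x = 10: RHS = 9, y in [3, 10]  -> 2 point(s)
  x = 12: RHS = 1, y in [1, 12]  -> 2 point(s)
Affine points: 11. Add the point at infinity: total = 12.

#E(F_13) = 12


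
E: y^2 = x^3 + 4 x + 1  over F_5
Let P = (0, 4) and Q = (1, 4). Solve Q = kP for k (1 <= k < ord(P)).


Enumerate multiples of P until we hit Q = (1, 4):
  1P = (0, 4)
  2P = (4, 4)
  3P = (1, 1)
  4P = (3, 0)
  5P = (1, 4)
Match found at i = 5.

k = 5


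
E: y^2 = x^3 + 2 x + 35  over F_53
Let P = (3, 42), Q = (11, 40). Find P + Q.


P != Q, so use the chord formula.
s = (y2 - y1) / (x2 - x1) = (51) / (8) mod 53 = 13
x3 = s^2 - x1 - x2 mod 53 = 13^2 - 3 - 11 = 49
y3 = s (x1 - x3) - y1 mod 53 = 13 * (3 - 49) - 42 = 49

P + Q = (49, 49)


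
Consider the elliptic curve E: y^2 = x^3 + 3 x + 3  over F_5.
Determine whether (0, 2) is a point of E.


Check whether y^2 = x^3 + 3 x + 3 (mod 5) for (x, y) = (0, 2).
LHS: y^2 = 2^2 mod 5 = 4
RHS: x^3 + 3 x + 3 = 0^3 + 3*0 + 3 mod 5 = 3
LHS != RHS

No, not on the curve


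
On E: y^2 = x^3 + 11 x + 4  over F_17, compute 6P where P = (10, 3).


k = 6 = 110_2 (binary, LSB first: 011)
Double-and-add from P = (10, 3):
  bit 0 = 0: acc unchanged = O
  bit 1 = 1: acc = O + (1, 13) = (1, 13)
  bit 2 = 1: acc = (1, 13) + (0, 15) = (3, 8)

6P = (3, 8)


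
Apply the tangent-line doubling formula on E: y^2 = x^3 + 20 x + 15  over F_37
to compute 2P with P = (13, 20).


Doubling: s = (3 x1^2 + a) / (2 y1)
s = (3*13^2 + 20) / (2*20) mod 37 = 3
x3 = s^2 - 2 x1 mod 37 = 3^2 - 2*13 = 20
y3 = s (x1 - x3) - y1 mod 37 = 3 * (13 - 20) - 20 = 33

2P = (20, 33)


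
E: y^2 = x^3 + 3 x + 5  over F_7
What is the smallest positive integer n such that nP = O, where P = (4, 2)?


Compute successive multiples of P until we hit O:
  1P = (4, 2)
  2P = (1, 3)
  3P = (6, 1)
  4P = (6, 6)
  5P = (1, 4)
  6P = (4, 5)
  7P = O

ord(P) = 7


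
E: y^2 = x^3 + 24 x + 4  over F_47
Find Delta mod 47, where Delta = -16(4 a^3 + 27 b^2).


4 a^3 + 27 b^2 = 4*24^3 + 27*4^2 = 55296 + 432 = 55728
Delta = -16 * (55728) = -891648
Delta mod 47 = 36

Delta = 36 (mod 47)


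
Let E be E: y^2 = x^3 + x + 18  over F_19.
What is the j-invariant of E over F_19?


Delta = -16(4 a^3 + 27 b^2) mod 19 = 17
-1728 * (4 a)^3 = -1728 * (4*1)^3 mod 19 = 7
j = 7 * 17^(-1) mod 19 = 6

j = 6 (mod 19)


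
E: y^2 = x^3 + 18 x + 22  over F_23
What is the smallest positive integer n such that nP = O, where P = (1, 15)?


Compute successive multiples of P until we hit O:
  1P = (1, 15)
  2P = (7, 13)
  3P = (10, 11)
  4P = (21, 22)
  5P = (9, 19)
  6P = (19, 22)
  7P = (16, 6)
  8P = (22, 16)
  ... (continuing to 19P)
  19P = O

ord(P) = 19


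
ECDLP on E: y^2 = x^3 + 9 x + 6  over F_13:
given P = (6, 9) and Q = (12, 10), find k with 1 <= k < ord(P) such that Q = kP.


Enumerate multiples of P until we hit Q = (12, 10):
  1P = (6, 9)
  2P = (1, 4)
  3P = (7, 3)
  4P = (10, 2)
  5P = (9, 6)
  6P = (12, 10)
Match found at i = 6.

k = 6


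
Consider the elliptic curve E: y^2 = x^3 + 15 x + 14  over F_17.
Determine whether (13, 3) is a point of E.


Check whether y^2 = x^3 + 15 x + 14 (mod 17) for (x, y) = (13, 3).
LHS: y^2 = 3^2 mod 17 = 9
RHS: x^3 + 15 x + 14 = 13^3 + 15*13 + 14 mod 17 = 9
LHS = RHS

Yes, on the curve


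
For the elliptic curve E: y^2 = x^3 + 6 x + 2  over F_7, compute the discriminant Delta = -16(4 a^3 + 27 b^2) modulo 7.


4 a^3 + 27 b^2 = 4*6^3 + 27*2^2 = 864 + 108 = 972
Delta = -16 * (972) = -15552
Delta mod 7 = 2

Delta = 2 (mod 7)


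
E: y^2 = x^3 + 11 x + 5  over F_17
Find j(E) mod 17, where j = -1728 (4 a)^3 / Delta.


Delta = -16(4 a^3 + 27 b^2) mod 17 = 15
-1728 * (4 a)^3 = -1728 * (4*11)^3 mod 17 = 16
j = 16 * 15^(-1) mod 17 = 9

j = 9 (mod 17)


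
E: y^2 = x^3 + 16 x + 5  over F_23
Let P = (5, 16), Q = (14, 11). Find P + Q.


P != Q, so use the chord formula.
s = (y2 - y1) / (x2 - x1) = (18) / (9) mod 23 = 2
x3 = s^2 - x1 - x2 mod 23 = 2^2 - 5 - 14 = 8
y3 = s (x1 - x3) - y1 mod 23 = 2 * (5 - 8) - 16 = 1

P + Q = (8, 1)


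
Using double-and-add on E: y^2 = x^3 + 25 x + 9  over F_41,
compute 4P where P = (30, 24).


k = 4 = 100_2 (binary, LSB first: 001)
Double-and-add from P = (30, 24):
  bit 0 = 0: acc unchanged = O
  bit 1 = 0: acc unchanged = O
  bit 2 = 1: acc = O + (0, 3) = (0, 3)

4P = (0, 3)


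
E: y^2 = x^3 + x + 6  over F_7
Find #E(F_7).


For each x in F_7, count y with y^2 = x^3 + 1 x + 6 mod 7:
  x = 1: RHS = 1, y in [1, 6]  -> 2 point(s)
  x = 2: RHS = 2, y in [3, 4]  -> 2 point(s)
  x = 3: RHS = 1, y in [1, 6]  -> 2 point(s)
  x = 4: RHS = 4, y in [2, 5]  -> 2 point(s)
  x = 6: RHS = 4, y in [2, 5]  -> 2 point(s)
Affine points: 10. Add the point at infinity: total = 11.

#E(F_7) = 11


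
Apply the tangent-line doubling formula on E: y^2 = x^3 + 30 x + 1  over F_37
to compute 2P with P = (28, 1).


Doubling: s = (3 x1^2 + a) / (2 y1)
s = (3*28^2 + 30) / (2*1) mod 37 = 7
x3 = s^2 - 2 x1 mod 37 = 7^2 - 2*28 = 30
y3 = s (x1 - x3) - y1 mod 37 = 7 * (28 - 30) - 1 = 22

2P = (30, 22)


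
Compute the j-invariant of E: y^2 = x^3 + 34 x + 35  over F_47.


Delta = -16(4 a^3 + 27 b^2) mod 47 = 4
-1728 * (4 a)^3 = -1728 * (4*34)^3 mod 47 = 35
j = 35 * 4^(-1) mod 47 = 44

j = 44 (mod 47)


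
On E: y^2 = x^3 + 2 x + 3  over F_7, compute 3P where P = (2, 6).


k = 3 = 11_2 (binary, LSB first: 11)
Double-and-add from P = (2, 6):
  bit 0 = 1: acc = O + (2, 6) = (2, 6)
  bit 1 = 1: acc = (2, 6) + (3, 1) = (6, 0)

3P = (6, 0)


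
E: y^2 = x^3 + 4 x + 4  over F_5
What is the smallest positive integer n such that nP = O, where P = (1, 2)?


Compute successive multiples of P until we hit O:
  1P = (1, 2)
  2P = (2, 0)
  3P = (1, 3)
  4P = O

ord(P) = 4


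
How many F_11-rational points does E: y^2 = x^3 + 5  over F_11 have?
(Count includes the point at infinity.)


For each x in F_11, count y with y^2 = x^3 + 0 x + 5 mod 11:
  x = 0: RHS = 5, y in [4, 7]  -> 2 point(s)
  x = 4: RHS = 3, y in [5, 6]  -> 2 point(s)
  x = 5: RHS = 9, y in [3, 8]  -> 2 point(s)
  x = 6: RHS = 1, y in [1, 10]  -> 2 point(s)
  x = 8: RHS = 0, y in [0]  -> 1 point(s)
  x = 10: RHS = 4, y in [2, 9]  -> 2 point(s)
Affine points: 11. Add the point at infinity: total = 12.

#E(F_11) = 12


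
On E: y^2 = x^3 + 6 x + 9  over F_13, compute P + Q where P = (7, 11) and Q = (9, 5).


P != Q, so use the chord formula.
s = (y2 - y1) / (x2 - x1) = (7) / (2) mod 13 = 10
x3 = s^2 - x1 - x2 mod 13 = 10^2 - 7 - 9 = 6
y3 = s (x1 - x3) - y1 mod 13 = 10 * (7 - 6) - 11 = 12

P + Q = (6, 12)


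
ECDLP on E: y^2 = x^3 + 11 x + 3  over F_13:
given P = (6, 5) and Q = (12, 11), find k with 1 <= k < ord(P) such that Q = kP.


Enumerate multiples of P until we hit Q = (12, 11):
  1P = (6, 5)
  2P = (0, 4)
  3P = (11, 5)
  4P = (9, 8)
  5P = (12, 2)
  6P = (5, 1)
  7P = (5, 12)
  8P = (12, 11)
Match found at i = 8.

k = 8


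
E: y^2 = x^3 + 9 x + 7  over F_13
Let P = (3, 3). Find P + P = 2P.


Doubling: s = (3 x1^2 + a) / (2 y1)
s = (3*3^2 + 9) / (2*3) mod 13 = 6
x3 = s^2 - 2 x1 mod 13 = 6^2 - 2*3 = 4
y3 = s (x1 - x3) - y1 mod 13 = 6 * (3 - 4) - 3 = 4

2P = (4, 4)


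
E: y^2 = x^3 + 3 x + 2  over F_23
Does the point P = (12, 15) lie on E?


Check whether y^2 = x^3 + 3 x + 2 (mod 23) for (x, y) = (12, 15).
LHS: y^2 = 15^2 mod 23 = 18
RHS: x^3 + 3 x + 2 = 12^3 + 3*12 + 2 mod 23 = 18
LHS = RHS

Yes, on the curve


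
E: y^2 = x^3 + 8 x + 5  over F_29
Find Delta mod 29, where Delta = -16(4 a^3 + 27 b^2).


4 a^3 + 27 b^2 = 4*8^3 + 27*5^2 = 2048 + 675 = 2723
Delta = -16 * (2723) = -43568
Delta mod 29 = 19

Delta = 19 (mod 29)


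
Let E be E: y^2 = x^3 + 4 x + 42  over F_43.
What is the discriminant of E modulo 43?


4 a^3 + 27 b^2 = 4*4^3 + 27*42^2 = 256 + 47628 = 47884
Delta = -16 * (47884) = -766144
Delta mod 43 = 30

Delta = 30 (mod 43)


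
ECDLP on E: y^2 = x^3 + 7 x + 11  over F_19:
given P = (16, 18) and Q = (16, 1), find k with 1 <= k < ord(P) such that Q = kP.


Enumerate multiples of P until we hit Q = (16, 1):
  1P = (16, 18)
  2P = (10, 13)
  3P = (9, 10)
  4P = (5, 0)
  5P = (9, 9)
  6P = (10, 6)
  7P = (16, 1)
Match found at i = 7.

k = 7


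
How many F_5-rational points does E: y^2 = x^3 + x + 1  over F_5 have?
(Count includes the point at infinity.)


For each x in F_5, count y with y^2 = x^3 + 1 x + 1 mod 5:
  x = 0: RHS = 1, y in [1, 4]  -> 2 point(s)
  x = 2: RHS = 1, y in [1, 4]  -> 2 point(s)
  x = 3: RHS = 1, y in [1, 4]  -> 2 point(s)
  x = 4: RHS = 4, y in [2, 3]  -> 2 point(s)
Affine points: 8. Add the point at infinity: total = 9.

#E(F_5) = 9


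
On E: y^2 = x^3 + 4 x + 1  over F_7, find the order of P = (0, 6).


Compute successive multiples of P until we hit O:
  1P = (0, 6)
  2P = (4, 2)
  3P = (4, 5)
  4P = (0, 1)
  5P = O

ord(P) = 5


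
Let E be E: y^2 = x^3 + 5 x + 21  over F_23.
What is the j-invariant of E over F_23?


Delta = -16(4 a^3 + 27 b^2) mod 23 = 1
-1728 * (4 a)^3 = -1728 * (4*5)^3 mod 23 = 12
j = 12 * 1^(-1) mod 23 = 12

j = 12 (mod 23)


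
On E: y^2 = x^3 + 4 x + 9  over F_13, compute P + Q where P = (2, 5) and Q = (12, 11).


P != Q, so use the chord formula.
s = (y2 - y1) / (x2 - x1) = (6) / (10) mod 13 = 11
x3 = s^2 - x1 - x2 mod 13 = 11^2 - 2 - 12 = 3
y3 = s (x1 - x3) - y1 mod 13 = 11 * (2 - 3) - 5 = 10

P + Q = (3, 10)


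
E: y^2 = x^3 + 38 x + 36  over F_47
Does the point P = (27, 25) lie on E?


Check whether y^2 = x^3 + 38 x + 36 (mod 47) for (x, y) = (27, 25).
LHS: y^2 = 25^2 mod 47 = 14
RHS: x^3 + 38 x + 36 = 27^3 + 38*27 + 36 mod 47 = 18
LHS != RHS

No, not on the curve


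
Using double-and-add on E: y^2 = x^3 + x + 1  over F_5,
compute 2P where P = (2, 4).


k = 2 = 10_2 (binary, LSB first: 01)
Double-and-add from P = (2, 4):
  bit 0 = 0: acc unchanged = O
  bit 1 = 1: acc = O + (2, 1) = (2, 1)

2P = (2, 1)


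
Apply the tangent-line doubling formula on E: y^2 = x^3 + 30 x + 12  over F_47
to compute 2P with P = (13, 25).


Doubling: s = (3 x1^2 + a) / (2 y1)
s = (3*13^2 + 30) / (2*25) mod 47 = 38
x3 = s^2 - 2 x1 mod 47 = 38^2 - 2*13 = 8
y3 = s (x1 - x3) - y1 mod 47 = 38 * (13 - 8) - 25 = 24

2P = (8, 24)


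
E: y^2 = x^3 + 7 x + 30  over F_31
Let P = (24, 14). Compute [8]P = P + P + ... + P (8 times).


k = 8 = 1000_2 (binary, LSB first: 0001)
Double-and-add from P = (24, 14):
  bit 0 = 0: acc unchanged = O
  bit 1 = 0: acc unchanged = O
  bit 2 = 0: acc unchanged = O
  bit 3 = 1: acc = O + (14, 12) = (14, 12)

8P = (14, 12)


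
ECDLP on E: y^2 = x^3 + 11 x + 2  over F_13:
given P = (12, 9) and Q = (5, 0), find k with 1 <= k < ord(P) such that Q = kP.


Enumerate multiples of P until we hit Q = (5, 0):
  1P = (12, 9)
  2P = (1, 1)
  3P = (3, 7)
  4P = (8, 2)
  5P = (5, 0)
Match found at i = 5.

k = 5


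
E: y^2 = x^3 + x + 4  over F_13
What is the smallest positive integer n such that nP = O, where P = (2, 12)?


Compute successive multiples of P until we hit O:
  1P = (2, 12)
  2P = (9, 1)
  3P = (5, 2)
  4P = (7, 9)
  5P = (8, 2)
  6P = (0, 2)
  7P = (10, 0)
  8P = (0, 11)
  ... (continuing to 14P)
  14P = O

ord(P) = 14


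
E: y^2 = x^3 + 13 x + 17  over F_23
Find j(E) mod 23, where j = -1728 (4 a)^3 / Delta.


Delta = -16(4 a^3 + 27 b^2) mod 23 = 10
-1728 * (4 a)^3 = -1728 * (4*13)^3 mod 23 = 19
j = 19 * 10^(-1) mod 23 = 18

j = 18 (mod 23)


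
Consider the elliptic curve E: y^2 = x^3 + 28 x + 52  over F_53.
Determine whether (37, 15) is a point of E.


Check whether y^2 = x^3 + 28 x + 52 (mod 53) for (x, y) = (37, 15).
LHS: y^2 = 15^2 mod 53 = 13
RHS: x^3 + 28 x + 52 = 37^3 + 28*37 + 52 mod 53 = 13
LHS = RHS

Yes, on the curve


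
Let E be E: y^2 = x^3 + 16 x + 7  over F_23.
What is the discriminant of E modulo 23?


4 a^3 + 27 b^2 = 4*16^3 + 27*7^2 = 16384 + 1323 = 17707
Delta = -16 * (17707) = -283312
Delta mod 23 = 2

Delta = 2 (mod 23)


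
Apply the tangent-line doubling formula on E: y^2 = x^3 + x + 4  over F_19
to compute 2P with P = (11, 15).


Doubling: s = (3 x1^2 + a) / (2 y1)
s = (3*11^2 + 1) / (2*15) mod 19 = 2
x3 = s^2 - 2 x1 mod 19 = 2^2 - 2*11 = 1
y3 = s (x1 - x3) - y1 mod 19 = 2 * (11 - 1) - 15 = 5

2P = (1, 5)


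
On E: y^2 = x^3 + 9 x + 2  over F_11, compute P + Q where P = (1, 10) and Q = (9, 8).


P != Q, so use the chord formula.
s = (y2 - y1) / (x2 - x1) = (9) / (8) mod 11 = 8
x3 = s^2 - x1 - x2 mod 11 = 8^2 - 1 - 9 = 10
y3 = s (x1 - x3) - y1 mod 11 = 8 * (1 - 10) - 10 = 6

P + Q = (10, 6)


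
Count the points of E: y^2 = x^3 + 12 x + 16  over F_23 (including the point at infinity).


For each x in F_23, count y with y^2 = x^3 + 12 x + 16 mod 23:
  x = 0: RHS = 16, y in [4, 19]  -> 2 point(s)
  x = 1: RHS = 6, y in [11, 12]  -> 2 point(s)
  x = 2: RHS = 2, y in [5, 18]  -> 2 point(s)
  x = 4: RHS = 13, y in [6, 17]  -> 2 point(s)
  x = 7: RHS = 6, y in [11, 12]  -> 2 point(s)
  x = 8: RHS = 3, y in [7, 16]  -> 2 point(s)
  x = 9: RHS = 2, y in [5, 18]  -> 2 point(s)
  x = 10: RHS = 9, y in [3, 20]  -> 2 point(s)
  x = 12: RHS = 2, y in [5, 18]  -> 2 point(s)
  x = 13: RHS = 0, y in [0]  -> 1 point(s)
  x = 15: RHS = 6, y in [11, 12]  -> 2 point(s)
  x = 16: RHS = 3, y in [7, 16]  -> 2 point(s)
  x = 17: RHS = 4, y in [2, 21]  -> 2 point(s)
  x = 22: RHS = 3, y in [7, 16]  -> 2 point(s)
Affine points: 27. Add the point at infinity: total = 28.

#E(F_23) = 28


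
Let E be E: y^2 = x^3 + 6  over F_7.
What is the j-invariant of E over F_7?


Delta = -16(4 a^3 + 27 b^2) mod 7 = 2
-1728 * (4 a)^3 = -1728 * (4*0)^3 mod 7 = 0
j = 0 * 2^(-1) mod 7 = 0

j = 0 (mod 7)


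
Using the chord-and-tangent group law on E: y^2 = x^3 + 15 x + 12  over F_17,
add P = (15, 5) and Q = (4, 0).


P != Q, so use the chord formula.
s = (y2 - y1) / (x2 - x1) = (12) / (6) mod 17 = 2
x3 = s^2 - x1 - x2 mod 17 = 2^2 - 15 - 4 = 2
y3 = s (x1 - x3) - y1 mod 17 = 2 * (15 - 2) - 5 = 4

P + Q = (2, 4)


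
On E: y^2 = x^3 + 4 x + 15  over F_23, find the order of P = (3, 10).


Compute successive multiples of P until we hit O:
  1P = (3, 10)
  2P = (19, 2)
  3P = (7, 15)
  4P = (16, 14)
  5P = (6, 5)
  6P = (4, 7)
  7P = (2, 10)
  8P = (18, 13)
  ... (continuing to 20P)
  20P = O

ord(P) = 20


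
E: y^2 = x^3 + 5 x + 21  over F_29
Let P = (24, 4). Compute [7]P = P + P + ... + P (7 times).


k = 7 = 111_2 (binary, LSB first: 111)
Double-and-add from P = (24, 4):
  bit 0 = 1: acc = O + (24, 4) = (24, 4)
  bit 1 = 1: acc = (24, 4) + (23, 6) = (15, 7)
  bit 2 = 1: acc = (15, 7) + (3, 18) = (6, 21)

7P = (6, 21)


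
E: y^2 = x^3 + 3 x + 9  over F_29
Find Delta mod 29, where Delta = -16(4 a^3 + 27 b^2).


4 a^3 + 27 b^2 = 4*3^3 + 27*9^2 = 108 + 2187 = 2295
Delta = -16 * (2295) = -36720
Delta mod 29 = 23

Delta = 23 (mod 29)


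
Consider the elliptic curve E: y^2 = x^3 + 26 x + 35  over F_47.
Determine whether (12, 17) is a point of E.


Check whether y^2 = x^3 + 26 x + 35 (mod 47) for (x, y) = (12, 17).
LHS: y^2 = 17^2 mod 47 = 7
RHS: x^3 + 26 x + 35 = 12^3 + 26*12 + 35 mod 47 = 7
LHS = RHS

Yes, on the curve


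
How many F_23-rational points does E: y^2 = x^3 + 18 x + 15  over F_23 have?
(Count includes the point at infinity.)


For each x in F_23, count y with y^2 = x^3 + 18 x + 15 mod 23:
  x = 2: RHS = 13, y in [6, 17]  -> 2 point(s)
  x = 3: RHS = 4, y in [2, 21]  -> 2 point(s)
  x = 4: RHS = 13, y in [6, 17]  -> 2 point(s)
  x = 5: RHS = 0, y in [0]  -> 1 point(s)
  x = 7: RHS = 1, y in [1, 22]  -> 2 point(s)
  x = 8: RHS = 4, y in [2, 21]  -> 2 point(s)
  x = 9: RHS = 9, y in [3, 20]  -> 2 point(s)
  x = 11: RHS = 3, y in [7, 16]  -> 2 point(s)
  x = 12: RHS = 4, y in [2, 21]  -> 2 point(s)
  x = 13: RHS = 8, y in [10, 13]  -> 2 point(s)
  x = 15: RHS = 3, y in [7, 16]  -> 2 point(s)
  x = 16: RHS = 6, y in [11, 12]  -> 2 point(s)
  x = 17: RHS = 13, y in [6, 17]  -> 2 point(s)
  x = 20: RHS = 3, y in [7, 16]  -> 2 point(s)
Affine points: 27. Add the point at infinity: total = 28.

#E(F_23) = 28


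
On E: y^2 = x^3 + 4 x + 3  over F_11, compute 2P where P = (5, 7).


Doubling: s = (3 x1^2 + a) / (2 y1)
s = (3*5^2 + 4) / (2*7) mod 11 = 8
x3 = s^2 - 2 x1 mod 11 = 8^2 - 2*5 = 10
y3 = s (x1 - x3) - y1 mod 11 = 8 * (5 - 10) - 7 = 8

2P = (10, 8)


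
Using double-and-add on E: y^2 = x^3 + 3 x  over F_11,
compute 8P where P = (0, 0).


k = 8 = 1000_2 (binary, LSB first: 0001)
Double-and-add from P = (0, 0):
  bit 0 = 0: acc unchanged = O
  bit 1 = 0: acc unchanged = O
  bit 2 = 0: acc unchanged = O
  bit 3 = 1: acc = O + O = O

8P = O


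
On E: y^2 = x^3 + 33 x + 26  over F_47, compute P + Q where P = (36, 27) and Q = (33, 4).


P != Q, so use the chord formula.
s = (y2 - y1) / (x2 - x1) = (24) / (44) mod 47 = 39
x3 = s^2 - x1 - x2 mod 47 = 39^2 - 36 - 33 = 42
y3 = s (x1 - x3) - y1 mod 47 = 39 * (36 - 42) - 27 = 21

P + Q = (42, 21)


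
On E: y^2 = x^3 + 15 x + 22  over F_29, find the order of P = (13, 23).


Compute successive multiples of P until we hit O:
  1P = (13, 23)
  2P = (3, 6)
  3P = (4, 1)
  4P = (28, 8)
  5P = (18, 11)
  6P = (20, 17)
  7P = (21, 17)
  8P = (1, 26)
  ... (continuing to 39P)
  39P = O

ord(P) = 39


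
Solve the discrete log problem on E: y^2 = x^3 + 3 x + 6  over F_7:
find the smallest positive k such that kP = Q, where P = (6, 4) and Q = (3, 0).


Enumerate multiples of P until we hit Q = (3, 0):
  1P = (6, 4)
  2P = (3, 0)
Match found at i = 2.

k = 2


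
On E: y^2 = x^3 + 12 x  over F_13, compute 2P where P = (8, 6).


Doubling: s = (3 x1^2 + a) / (2 y1)
s = (3*8^2 + 12) / (2*6) mod 13 = 4
x3 = s^2 - 2 x1 mod 13 = 4^2 - 2*8 = 0
y3 = s (x1 - x3) - y1 mod 13 = 4 * (8 - 0) - 6 = 0

2P = (0, 0)


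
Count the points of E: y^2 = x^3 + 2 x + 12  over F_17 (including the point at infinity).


For each x in F_17, count y with y^2 = x^3 + 2 x + 12 mod 17:
  x = 1: RHS = 15, y in [7, 10]  -> 2 point(s)
  x = 4: RHS = 16, y in [4, 13]  -> 2 point(s)
  x = 6: RHS = 2, y in [6, 11]  -> 2 point(s)
  x = 8: RHS = 13, y in [8, 9]  -> 2 point(s)
  x = 12: RHS = 13, y in [8, 9]  -> 2 point(s)
  x = 13: RHS = 8, y in [5, 12]  -> 2 point(s)
  x = 14: RHS = 13, y in [8, 9]  -> 2 point(s)
  x = 15: RHS = 0, y in [0]  -> 1 point(s)
  x = 16: RHS = 9, y in [3, 14]  -> 2 point(s)
Affine points: 17. Add the point at infinity: total = 18.

#E(F_17) = 18


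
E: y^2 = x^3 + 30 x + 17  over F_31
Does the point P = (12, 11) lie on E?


Check whether y^2 = x^3 + 30 x + 17 (mod 31) for (x, y) = (12, 11).
LHS: y^2 = 11^2 mod 31 = 28
RHS: x^3 + 30 x + 17 = 12^3 + 30*12 + 17 mod 31 = 28
LHS = RHS

Yes, on the curve


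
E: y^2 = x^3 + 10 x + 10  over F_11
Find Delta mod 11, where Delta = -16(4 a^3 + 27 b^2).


4 a^3 + 27 b^2 = 4*10^3 + 27*10^2 = 4000 + 2700 = 6700
Delta = -16 * (6700) = -107200
Delta mod 11 = 6

Delta = 6 (mod 11)


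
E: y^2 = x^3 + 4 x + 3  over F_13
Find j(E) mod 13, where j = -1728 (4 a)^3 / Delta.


Delta = -16(4 a^3 + 27 b^2) mod 13 = 11
-1728 * (4 a)^3 = -1728 * (4*4)^3 mod 13 = 1
j = 1 * 11^(-1) mod 13 = 6

j = 6 (mod 13)


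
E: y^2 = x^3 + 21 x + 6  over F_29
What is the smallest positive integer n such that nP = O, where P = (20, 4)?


Compute successive multiples of P until we hit O:
  1P = (20, 4)
  2P = (5, 27)
  3P = (3, 26)
  4P = (15, 10)
  5P = (14, 12)
  6P = (0, 8)
  7P = (16, 1)
  8P = (28, 19)
  ... (continuing to 28P)
  28P = O

ord(P) = 28


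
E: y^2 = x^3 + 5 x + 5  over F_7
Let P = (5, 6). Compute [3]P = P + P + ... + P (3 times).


k = 3 = 11_2 (binary, LSB first: 11)
Double-and-add from P = (5, 6):
  bit 0 = 1: acc = O + (5, 6) = (5, 6)
  bit 1 = 1: acc = (5, 6) + (1, 2) = (2, 4)

3P = (2, 4)


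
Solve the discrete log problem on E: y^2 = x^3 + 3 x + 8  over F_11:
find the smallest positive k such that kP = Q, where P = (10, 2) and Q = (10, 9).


Enumerate multiples of P until we hit Q = (10, 9):
  1P = (10, 2)
  2P = (7, 8)
  3P = (9, 7)
  4P = (6, 0)
  5P = (9, 4)
  6P = (7, 3)
  7P = (10, 9)
Match found at i = 7.

k = 7


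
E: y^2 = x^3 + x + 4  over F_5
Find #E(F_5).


For each x in F_5, count y with y^2 = x^3 + 1 x + 4 mod 5:
  x = 0: RHS = 4, y in [2, 3]  -> 2 point(s)
  x = 1: RHS = 1, y in [1, 4]  -> 2 point(s)
  x = 2: RHS = 4, y in [2, 3]  -> 2 point(s)
  x = 3: RHS = 4, y in [2, 3]  -> 2 point(s)
Affine points: 8. Add the point at infinity: total = 9.

#E(F_5) = 9


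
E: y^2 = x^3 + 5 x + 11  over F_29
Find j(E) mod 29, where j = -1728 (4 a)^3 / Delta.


Delta = -16(4 a^3 + 27 b^2) mod 29 = 19
-1728 * (4 a)^3 = -1728 * (4*5)^3 mod 29 = 10
j = 10 * 19^(-1) mod 29 = 28

j = 28 (mod 29)


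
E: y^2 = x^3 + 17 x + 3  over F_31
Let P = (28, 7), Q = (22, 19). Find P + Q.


P != Q, so use the chord formula.
s = (y2 - y1) / (x2 - x1) = (12) / (25) mod 31 = 29
x3 = s^2 - x1 - x2 mod 31 = 29^2 - 28 - 22 = 16
y3 = s (x1 - x3) - y1 mod 31 = 29 * (28 - 16) - 7 = 0

P + Q = (16, 0)


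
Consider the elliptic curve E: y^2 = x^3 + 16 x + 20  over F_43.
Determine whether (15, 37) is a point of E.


Check whether y^2 = x^3 + 16 x + 20 (mod 43) for (x, y) = (15, 37).
LHS: y^2 = 37^2 mod 43 = 36
RHS: x^3 + 16 x + 20 = 15^3 + 16*15 + 20 mod 43 = 23
LHS != RHS

No, not on the curve


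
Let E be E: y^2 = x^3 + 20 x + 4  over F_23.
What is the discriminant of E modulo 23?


4 a^3 + 27 b^2 = 4*20^3 + 27*4^2 = 32000 + 432 = 32432
Delta = -16 * (32432) = -518912
Delta mod 23 = 14

Delta = 14 (mod 23)


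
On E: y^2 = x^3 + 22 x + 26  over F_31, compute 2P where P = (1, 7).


Doubling: s = (3 x1^2 + a) / (2 y1)
s = (3*1^2 + 22) / (2*7) mod 31 = 4
x3 = s^2 - 2 x1 mod 31 = 4^2 - 2*1 = 14
y3 = s (x1 - x3) - y1 mod 31 = 4 * (1 - 14) - 7 = 3

2P = (14, 3)


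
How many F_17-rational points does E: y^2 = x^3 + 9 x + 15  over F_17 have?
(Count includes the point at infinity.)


For each x in F_17, count y with y^2 = x^3 + 9 x + 15 mod 17:
  x = 0: RHS = 15, y in [7, 10]  -> 2 point(s)
  x = 1: RHS = 8, y in [5, 12]  -> 2 point(s)
  x = 3: RHS = 1, y in [1, 16]  -> 2 point(s)
  x = 4: RHS = 13, y in [8, 9]  -> 2 point(s)
  x = 5: RHS = 15, y in [7, 10]  -> 2 point(s)
  x = 6: RHS = 13, y in [8, 9]  -> 2 point(s)
  x = 7: RHS = 13, y in [8, 9]  -> 2 point(s)
  x = 8: RHS = 4, y in [2, 15]  -> 2 point(s)
  x = 9: RHS = 9, y in [3, 14]  -> 2 point(s)
  x = 10: RHS = 0, y in [0]  -> 1 point(s)
  x = 11: RHS = 0, y in [0]  -> 1 point(s)
  x = 12: RHS = 15, y in [7, 10]  -> 2 point(s)
  x = 13: RHS = 0, y in [0]  -> 1 point(s)
Affine points: 23. Add the point at infinity: total = 24.

#E(F_17) = 24


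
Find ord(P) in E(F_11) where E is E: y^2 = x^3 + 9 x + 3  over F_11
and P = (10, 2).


Compute successive multiples of P until we hit O:
  1P = (10, 2)
  2P = (0, 6)
  3P = (6, 3)
  4P = (4, 2)
  5P = (8, 9)
  6P = (8, 2)
  7P = (4, 9)
  8P = (6, 8)
  ... (continuing to 11P)
  11P = O

ord(P) = 11


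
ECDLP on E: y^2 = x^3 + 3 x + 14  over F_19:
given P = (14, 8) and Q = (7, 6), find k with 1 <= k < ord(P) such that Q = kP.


Enumerate multiples of P until we hit Q = (7, 6):
  1P = (14, 8)
  2P = (2, 3)
  3P = (7, 6)
Match found at i = 3.

k = 3


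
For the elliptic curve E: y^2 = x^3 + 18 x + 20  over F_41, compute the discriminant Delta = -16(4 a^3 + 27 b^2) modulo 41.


4 a^3 + 27 b^2 = 4*18^3 + 27*20^2 = 23328 + 10800 = 34128
Delta = -16 * (34128) = -546048
Delta mod 41 = 31

Delta = 31 (mod 41)


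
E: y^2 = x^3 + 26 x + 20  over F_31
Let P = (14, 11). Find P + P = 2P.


Doubling: s = (3 x1^2 + a) / (2 y1)
s = (3*14^2 + 26) / (2*11) mod 31 = 11
x3 = s^2 - 2 x1 mod 31 = 11^2 - 2*14 = 0
y3 = s (x1 - x3) - y1 mod 31 = 11 * (14 - 0) - 11 = 19

2P = (0, 19)


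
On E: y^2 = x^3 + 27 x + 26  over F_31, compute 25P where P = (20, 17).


k = 25 = 11001_2 (binary, LSB first: 10011)
Double-and-add from P = (20, 17):
  bit 0 = 1: acc = O + (20, 17) = (20, 17)
  bit 1 = 0: acc unchanged = (20, 17)
  bit 2 = 0: acc unchanged = (20, 17)
  bit 3 = 1: acc = (20, 17) + (16, 11) = (5, 21)
  bit 4 = 1: acc = (5, 21) + (7, 0) = (13, 1)

25P = (13, 1)


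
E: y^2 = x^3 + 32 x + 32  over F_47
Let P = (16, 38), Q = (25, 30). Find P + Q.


P != Q, so use the chord formula.
s = (y2 - y1) / (x2 - x1) = (39) / (9) mod 47 = 20
x3 = s^2 - x1 - x2 mod 47 = 20^2 - 16 - 25 = 30
y3 = s (x1 - x3) - y1 mod 47 = 20 * (16 - 30) - 38 = 11

P + Q = (30, 11)


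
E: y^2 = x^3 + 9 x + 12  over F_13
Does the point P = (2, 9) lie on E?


Check whether y^2 = x^3 + 9 x + 12 (mod 13) for (x, y) = (2, 9).
LHS: y^2 = 9^2 mod 13 = 3
RHS: x^3 + 9 x + 12 = 2^3 + 9*2 + 12 mod 13 = 12
LHS != RHS

No, not on the curve


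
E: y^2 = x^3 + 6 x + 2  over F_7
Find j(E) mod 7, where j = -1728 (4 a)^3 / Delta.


Delta = -16(4 a^3 + 27 b^2) mod 7 = 2
-1728 * (4 a)^3 = -1728 * (4*6)^3 mod 7 = 6
j = 6 * 2^(-1) mod 7 = 3

j = 3 (mod 7)


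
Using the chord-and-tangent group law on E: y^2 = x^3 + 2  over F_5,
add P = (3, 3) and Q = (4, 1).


P != Q, so use the chord formula.
s = (y2 - y1) / (x2 - x1) = (3) / (1) mod 5 = 3
x3 = s^2 - x1 - x2 mod 5 = 3^2 - 3 - 4 = 2
y3 = s (x1 - x3) - y1 mod 5 = 3 * (3 - 2) - 3 = 0

P + Q = (2, 0)


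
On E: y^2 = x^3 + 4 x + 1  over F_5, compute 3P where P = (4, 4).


k = 3 = 11_2 (binary, LSB first: 11)
Double-and-add from P = (4, 4):
  bit 0 = 1: acc = O + (4, 4) = (4, 4)
  bit 1 = 1: acc = (4, 4) + (3, 0) = (4, 1)

3P = (4, 1)


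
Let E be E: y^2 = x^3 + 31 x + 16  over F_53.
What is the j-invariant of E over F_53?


Delta = -16(4 a^3 + 27 b^2) mod 53 = 17
-1728 * (4 a)^3 = -1728 * (4*31)^3 mod 53 = 42
j = 42 * 17^(-1) mod 53 = 43

j = 43 (mod 53)


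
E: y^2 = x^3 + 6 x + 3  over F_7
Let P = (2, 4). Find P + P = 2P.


Doubling: s = (3 x1^2 + a) / (2 y1)
s = (3*2^2 + 6) / (2*4) mod 7 = 4
x3 = s^2 - 2 x1 mod 7 = 4^2 - 2*2 = 5
y3 = s (x1 - x3) - y1 mod 7 = 4 * (2 - 5) - 4 = 5

2P = (5, 5)


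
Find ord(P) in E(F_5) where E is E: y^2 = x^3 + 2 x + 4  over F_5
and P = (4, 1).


Compute successive multiples of P until we hit O:
  1P = (4, 1)
  2P = (2, 4)
  3P = (0, 3)
  4P = (0, 2)
  5P = (2, 1)
  6P = (4, 4)
  7P = O

ord(P) = 7


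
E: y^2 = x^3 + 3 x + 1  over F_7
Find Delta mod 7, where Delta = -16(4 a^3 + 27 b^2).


4 a^3 + 27 b^2 = 4*3^3 + 27*1^2 = 108 + 27 = 135
Delta = -16 * (135) = -2160
Delta mod 7 = 3

Delta = 3 (mod 7)


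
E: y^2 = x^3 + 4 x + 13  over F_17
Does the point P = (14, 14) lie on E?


Check whether y^2 = x^3 + 4 x + 13 (mod 17) for (x, y) = (14, 14).
LHS: y^2 = 14^2 mod 17 = 9
RHS: x^3 + 4 x + 13 = 14^3 + 4*14 + 13 mod 17 = 8
LHS != RHS

No, not on the curve


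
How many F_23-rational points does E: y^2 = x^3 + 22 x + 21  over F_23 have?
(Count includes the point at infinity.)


For each x in F_23, count y with y^2 = x^3 + 22 x + 21 mod 23:
  x = 2: RHS = 4, y in [2, 21]  -> 2 point(s)
  x = 4: RHS = 12, y in [9, 14]  -> 2 point(s)
  x = 5: RHS = 3, y in [7, 16]  -> 2 point(s)
  x = 6: RHS = 1, y in [1, 22]  -> 2 point(s)
  x = 7: RHS = 12, y in [9, 14]  -> 2 point(s)
  x = 12: RHS = 12, y in [9, 14]  -> 2 point(s)
  x = 15: RHS = 0, y in [0]  -> 1 point(s)
  x = 17: RHS = 18, y in [8, 15]  -> 2 point(s)
  x = 18: RHS = 16, y in [4, 19]  -> 2 point(s)
Affine points: 17. Add the point at infinity: total = 18.

#E(F_23) = 18


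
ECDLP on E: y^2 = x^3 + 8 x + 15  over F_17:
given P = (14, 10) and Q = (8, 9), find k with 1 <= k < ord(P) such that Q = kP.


Enumerate multiples of P until we hit Q = (8, 9):
  1P = (14, 10)
  2P = (8, 9)
Match found at i = 2.

k = 2


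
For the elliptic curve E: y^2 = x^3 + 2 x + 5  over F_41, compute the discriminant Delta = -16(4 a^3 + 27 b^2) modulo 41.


4 a^3 + 27 b^2 = 4*2^3 + 27*5^2 = 32 + 675 = 707
Delta = -16 * (707) = -11312
Delta mod 41 = 4

Delta = 4 (mod 41)


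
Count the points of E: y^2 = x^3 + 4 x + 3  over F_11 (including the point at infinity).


For each x in F_11, count y with y^2 = x^3 + 4 x + 3 mod 11:
  x = 0: RHS = 3, y in [5, 6]  -> 2 point(s)
  x = 3: RHS = 9, y in [3, 8]  -> 2 point(s)
  x = 5: RHS = 5, y in [4, 7]  -> 2 point(s)
  x = 6: RHS = 1, y in [1, 10]  -> 2 point(s)
  x = 7: RHS = 0, y in [0]  -> 1 point(s)
  x = 9: RHS = 9, y in [3, 8]  -> 2 point(s)
  x = 10: RHS = 9, y in [3, 8]  -> 2 point(s)
Affine points: 13. Add the point at infinity: total = 14.

#E(F_11) = 14


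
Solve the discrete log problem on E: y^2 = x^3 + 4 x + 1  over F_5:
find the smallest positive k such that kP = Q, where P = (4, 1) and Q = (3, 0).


Enumerate multiples of P until we hit Q = (3, 0):
  1P = (4, 1)
  2P = (3, 0)
Match found at i = 2.

k = 2


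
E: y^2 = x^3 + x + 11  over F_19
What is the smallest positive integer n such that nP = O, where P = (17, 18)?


Compute successive multiples of P until we hit O:
  1P = (17, 18)
  2P = (13, 13)
  3P = (6, 10)
  4P = (16, 0)
  5P = (6, 9)
  6P = (13, 6)
  7P = (17, 1)
  8P = O

ord(P) = 8


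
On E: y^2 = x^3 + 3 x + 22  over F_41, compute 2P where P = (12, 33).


k = 2 = 10_2 (binary, LSB first: 01)
Double-and-add from P = (12, 33):
  bit 0 = 0: acc unchanged = O
  bit 1 = 1: acc = O + (18, 2) = (18, 2)

2P = (18, 2)


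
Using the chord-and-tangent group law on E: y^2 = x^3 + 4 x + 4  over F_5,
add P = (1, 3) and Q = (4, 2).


P != Q, so use the chord formula.
s = (y2 - y1) / (x2 - x1) = (4) / (3) mod 5 = 3
x3 = s^2 - x1 - x2 mod 5 = 3^2 - 1 - 4 = 4
y3 = s (x1 - x3) - y1 mod 5 = 3 * (1 - 4) - 3 = 3

P + Q = (4, 3)


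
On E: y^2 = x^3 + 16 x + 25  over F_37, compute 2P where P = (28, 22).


Doubling: s = (3 x1^2 + a) / (2 y1)
s = (3*28^2 + 16) / (2*22) mod 37 = 0
x3 = s^2 - 2 x1 mod 37 = 0^2 - 2*28 = 18
y3 = s (x1 - x3) - y1 mod 37 = 0 * (28 - 18) - 22 = 15

2P = (18, 15)


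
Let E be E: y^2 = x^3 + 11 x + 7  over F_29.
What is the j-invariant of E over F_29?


Delta = -16(4 a^3 + 27 b^2) mod 29 = 20
-1728 * (4 a)^3 = -1728 * (4*11)^3 mod 29 = 16
j = 16 * 20^(-1) mod 29 = 24

j = 24 (mod 29)


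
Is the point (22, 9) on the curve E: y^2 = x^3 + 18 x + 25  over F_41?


Check whether y^2 = x^3 + 18 x + 25 (mod 41) for (x, y) = (22, 9).
LHS: y^2 = 9^2 mod 41 = 40
RHS: x^3 + 18 x + 25 = 22^3 + 18*22 + 25 mod 41 = 40
LHS = RHS

Yes, on the curve


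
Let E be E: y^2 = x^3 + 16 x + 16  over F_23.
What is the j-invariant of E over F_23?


Delta = -16(4 a^3 + 27 b^2) mod 23 = 2
-1728 * (4 a)^3 = -1728 * (4*16)^3 mod 23 = 7
j = 7 * 2^(-1) mod 23 = 15

j = 15 (mod 23)


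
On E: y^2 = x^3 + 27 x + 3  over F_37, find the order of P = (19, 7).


Compute successive multiples of P until we hit O:
  1P = (19, 7)
  2P = (36, 30)
  3P = (28, 20)
  4P = (30, 10)
  5P = (0, 15)
  6P = (15, 3)
  7P = (4, 8)
  8P = (2, 19)
  ... (continuing to 21P)
  21P = O

ord(P) = 21


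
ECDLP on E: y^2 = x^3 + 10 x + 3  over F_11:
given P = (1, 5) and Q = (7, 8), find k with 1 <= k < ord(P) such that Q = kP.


Enumerate multiples of P until we hit Q = (7, 8):
  1P = (1, 5)
  2P = (2, 8)
  3P = (6, 2)
  4P = (7, 3)
  5P = (8, 1)
  6P = (3, 4)
  7P = (10, 5)
  8P = (0, 6)
  9P = (0, 5)
  10P = (10, 6)
  11P = (3, 7)
  12P = (8, 10)
  13P = (7, 8)
Match found at i = 13.

k = 13


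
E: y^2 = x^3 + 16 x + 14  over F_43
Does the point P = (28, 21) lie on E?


Check whether y^2 = x^3 + 16 x + 14 (mod 43) for (x, y) = (28, 21).
LHS: y^2 = 21^2 mod 43 = 11
RHS: x^3 + 16 x + 14 = 28^3 + 16*28 + 14 mod 43 = 11
LHS = RHS

Yes, on the curve


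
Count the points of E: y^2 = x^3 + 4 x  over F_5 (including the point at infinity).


For each x in F_5, count y with y^2 = x^3 + 4 x + 0 mod 5:
  x = 0: RHS = 0, y in [0]  -> 1 point(s)
  x = 1: RHS = 0, y in [0]  -> 1 point(s)
  x = 2: RHS = 1, y in [1, 4]  -> 2 point(s)
  x = 3: RHS = 4, y in [2, 3]  -> 2 point(s)
  x = 4: RHS = 0, y in [0]  -> 1 point(s)
Affine points: 7. Add the point at infinity: total = 8.

#E(F_5) = 8


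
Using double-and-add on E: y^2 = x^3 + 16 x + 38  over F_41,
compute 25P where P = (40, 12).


k = 25 = 11001_2 (binary, LSB first: 10011)
Double-and-add from P = (40, 12):
  bit 0 = 1: acc = O + (40, 12) = (40, 12)
  bit 1 = 0: acc unchanged = (40, 12)
  bit 2 = 0: acc unchanged = (40, 12)
  bit 3 = 1: acc = (40, 12) + (22, 38) = (15, 2)
  bit 4 = 1: acc = (15, 2) + (17, 37) = (18, 7)

25P = (18, 7)


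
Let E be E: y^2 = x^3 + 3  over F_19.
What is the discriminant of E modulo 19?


4 a^3 + 27 b^2 = 4*0^3 + 27*3^2 = 0 + 243 = 243
Delta = -16 * (243) = -3888
Delta mod 19 = 7

Delta = 7 (mod 19)


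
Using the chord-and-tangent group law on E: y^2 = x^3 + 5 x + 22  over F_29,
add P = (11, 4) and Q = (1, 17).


P != Q, so use the chord formula.
s = (y2 - y1) / (x2 - x1) = (13) / (19) mod 29 = 19
x3 = s^2 - x1 - x2 mod 29 = 19^2 - 11 - 1 = 1
y3 = s (x1 - x3) - y1 mod 29 = 19 * (11 - 1) - 4 = 12

P + Q = (1, 12)


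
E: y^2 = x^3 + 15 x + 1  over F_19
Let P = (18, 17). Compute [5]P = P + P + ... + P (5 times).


k = 5 = 101_2 (binary, LSB first: 101)
Double-and-add from P = (18, 17):
  bit 0 = 1: acc = O + (18, 17) = (18, 17)
  bit 1 = 0: acc unchanged = (18, 17)
  bit 2 = 1: acc = (18, 17) + (0, 18) = (2, 18)

5P = (2, 18)


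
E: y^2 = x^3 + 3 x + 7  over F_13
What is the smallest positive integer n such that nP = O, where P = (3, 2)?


Compute successive multiples of P until we hit O:
  1P = (3, 2)
  2P = (8, 6)
  3P = (12, 9)
  4P = (10, 7)
  5P = (9, 3)
  6P = (5, 2)
  7P = (5, 11)
  8P = (9, 10)
  ... (continuing to 13P)
  13P = O

ord(P) = 13


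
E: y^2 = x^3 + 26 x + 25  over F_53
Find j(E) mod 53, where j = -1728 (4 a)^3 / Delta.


Delta = -16(4 a^3 + 27 b^2) mod 53 = 43
-1728 * (4 a)^3 = -1728 * (4*26)^3 mod 53 = 44
j = 44 * 43^(-1) mod 53 = 38

j = 38 (mod 53)


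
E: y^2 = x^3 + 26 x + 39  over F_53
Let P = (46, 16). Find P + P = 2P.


Doubling: s = (3 x1^2 + a) / (2 y1)
s = (3*46^2 + 26) / (2*16) mod 53 = 17
x3 = s^2 - 2 x1 mod 53 = 17^2 - 2*46 = 38
y3 = s (x1 - x3) - y1 mod 53 = 17 * (46 - 38) - 16 = 14

2P = (38, 14)


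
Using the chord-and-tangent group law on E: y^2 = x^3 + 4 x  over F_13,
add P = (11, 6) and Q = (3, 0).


P != Q, so use the chord formula.
s = (y2 - y1) / (x2 - x1) = (7) / (5) mod 13 = 4
x3 = s^2 - x1 - x2 mod 13 = 4^2 - 11 - 3 = 2
y3 = s (x1 - x3) - y1 mod 13 = 4 * (11 - 2) - 6 = 4

P + Q = (2, 4)


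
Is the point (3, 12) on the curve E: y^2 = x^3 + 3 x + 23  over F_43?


Check whether y^2 = x^3 + 3 x + 23 (mod 43) for (x, y) = (3, 12).
LHS: y^2 = 12^2 mod 43 = 15
RHS: x^3 + 3 x + 23 = 3^3 + 3*3 + 23 mod 43 = 16
LHS != RHS

No, not on the curve


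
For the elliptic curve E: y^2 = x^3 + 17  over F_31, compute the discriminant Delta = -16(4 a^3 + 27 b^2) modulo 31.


4 a^3 + 27 b^2 = 4*0^3 + 27*17^2 = 0 + 7803 = 7803
Delta = -16 * (7803) = -124848
Delta mod 31 = 20

Delta = 20 (mod 31)


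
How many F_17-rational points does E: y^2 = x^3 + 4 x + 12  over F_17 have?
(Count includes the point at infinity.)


For each x in F_17, count y with y^2 = x^3 + 4 x + 12 mod 17:
  x = 1: RHS = 0, y in [0]  -> 1 point(s)
  x = 3: RHS = 0, y in [0]  -> 1 point(s)
  x = 5: RHS = 4, y in [2, 15]  -> 2 point(s)
  x = 7: RHS = 9, y in [3, 14]  -> 2 point(s)
  x = 10: RHS = 15, y in [7, 10]  -> 2 point(s)
  x = 13: RHS = 0, y in [0]  -> 1 point(s)
  x = 15: RHS = 13, y in [8, 9]  -> 2 point(s)
Affine points: 11. Add the point at infinity: total = 12.

#E(F_17) = 12


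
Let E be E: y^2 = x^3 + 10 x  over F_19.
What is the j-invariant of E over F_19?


Delta = -16(4 a^3 + 27 b^2) mod 19 = 11
-1728 * (4 a)^3 = -1728 * (4*10)^3 mod 19 = 8
j = 8 * 11^(-1) mod 19 = 18

j = 18 (mod 19)


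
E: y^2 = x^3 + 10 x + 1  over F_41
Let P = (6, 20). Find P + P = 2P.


Doubling: s = (3 x1^2 + a) / (2 y1)
s = (3*6^2 + 10) / (2*20) mod 41 = 5
x3 = s^2 - 2 x1 mod 41 = 5^2 - 2*6 = 13
y3 = s (x1 - x3) - y1 mod 41 = 5 * (6 - 13) - 20 = 27

2P = (13, 27)


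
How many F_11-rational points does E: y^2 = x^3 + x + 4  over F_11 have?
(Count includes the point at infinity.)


For each x in F_11, count y with y^2 = x^3 + 1 x + 4 mod 11:
  x = 0: RHS = 4, y in [2, 9]  -> 2 point(s)
  x = 2: RHS = 3, y in [5, 6]  -> 2 point(s)
  x = 3: RHS = 1, y in [1, 10]  -> 2 point(s)
  x = 9: RHS = 5, y in [4, 7]  -> 2 point(s)
Affine points: 8. Add the point at infinity: total = 9.

#E(F_11) = 9


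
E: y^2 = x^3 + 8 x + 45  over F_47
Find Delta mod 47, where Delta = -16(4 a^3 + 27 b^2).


4 a^3 + 27 b^2 = 4*8^3 + 27*45^2 = 2048 + 54675 = 56723
Delta = -16 * (56723) = -907568
Delta mod 47 = 2

Delta = 2 (mod 47)


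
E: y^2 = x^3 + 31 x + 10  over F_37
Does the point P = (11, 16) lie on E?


Check whether y^2 = x^3 + 31 x + 10 (mod 37) for (x, y) = (11, 16).
LHS: y^2 = 16^2 mod 37 = 34
RHS: x^3 + 31 x + 10 = 11^3 + 31*11 + 10 mod 37 = 17
LHS != RHS

No, not on the curve


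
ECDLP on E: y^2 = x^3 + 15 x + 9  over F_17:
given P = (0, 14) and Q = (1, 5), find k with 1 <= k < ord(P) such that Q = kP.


Enumerate multiples of P until we hit Q = (1, 5):
  1P = (0, 14)
  2P = (2, 8)
  3P = (7, 7)
  4P = (11, 14)
  5P = (6, 3)
  6P = (12, 8)
  7P = (1, 12)
  8P = (3, 9)
  9P = (13, 2)
  10P = (13, 15)
  11P = (3, 8)
  12P = (1, 5)
Match found at i = 12.

k = 12


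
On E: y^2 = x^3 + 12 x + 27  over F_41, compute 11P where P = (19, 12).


k = 11 = 1011_2 (binary, LSB first: 1101)
Double-and-add from P = (19, 12):
  bit 0 = 1: acc = O + (19, 12) = (19, 12)
  bit 1 = 1: acc = (19, 12) + (34, 16) = (38, 13)
  bit 2 = 0: acc unchanged = (38, 13)
  bit 3 = 1: acc = (38, 13) + (13, 24) = (39, 35)

11P = (39, 35)


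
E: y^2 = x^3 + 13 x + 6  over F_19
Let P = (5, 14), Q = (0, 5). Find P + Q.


P != Q, so use the chord formula.
s = (y2 - y1) / (x2 - x1) = (10) / (14) mod 19 = 17
x3 = s^2 - x1 - x2 mod 19 = 17^2 - 5 - 0 = 18
y3 = s (x1 - x3) - y1 mod 19 = 17 * (5 - 18) - 14 = 12

P + Q = (18, 12)


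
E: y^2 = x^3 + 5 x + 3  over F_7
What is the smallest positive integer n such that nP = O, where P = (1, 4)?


Compute successive multiples of P until we hit O:
  1P = (1, 4)
  2P = (6, 5)
  3P = (2, 0)
  4P = (6, 2)
  5P = (1, 3)
  6P = O

ord(P) = 6


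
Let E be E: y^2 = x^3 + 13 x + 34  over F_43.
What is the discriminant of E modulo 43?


4 a^3 + 27 b^2 = 4*13^3 + 27*34^2 = 8788 + 31212 = 40000
Delta = -16 * (40000) = -640000
Delta mod 43 = 12

Delta = 12 (mod 43)


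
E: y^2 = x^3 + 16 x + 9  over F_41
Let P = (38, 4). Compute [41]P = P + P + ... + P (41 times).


k = 41 = 101001_2 (binary, LSB first: 100101)
Double-and-add from P = (38, 4):
  bit 0 = 1: acc = O + (38, 4) = (38, 4)
  bit 1 = 0: acc unchanged = (38, 4)
  bit 2 = 0: acc unchanged = (38, 4)
  bit 3 = 1: acc = (38, 4) + (14, 36) = (9, 12)
  bit 4 = 0: acc unchanged = (9, 12)
  bit 5 = 1: acc = (9, 12) + (29, 37) = (2, 7)

41P = (2, 7)
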